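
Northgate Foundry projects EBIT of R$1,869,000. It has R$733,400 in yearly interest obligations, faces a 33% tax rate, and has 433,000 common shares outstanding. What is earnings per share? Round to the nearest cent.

Interest = R$733,400.00, so EBT = R$1,869,000 − R$733,400.00 = R$1,135,600.00.
Net income = R$1,135,600.00 × (1 − 0.33) = R$760,852.00.
Per share: R$760,852.00 / 433,000 shares = R$1.76.

R$1.76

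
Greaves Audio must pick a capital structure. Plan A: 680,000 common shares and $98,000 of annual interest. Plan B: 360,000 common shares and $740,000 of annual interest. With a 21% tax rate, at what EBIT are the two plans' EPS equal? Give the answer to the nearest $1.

At indifference, (EBIT − 98,000)(1 − t)/680,000 = (EBIT − 740,000)(1 − t)/360,000.
Cancelling (1 − t) and cross-multiplying: 360,000·(EBIT − 98,000) = 680,000·(EBIT − 740,000).
EBIT × (680,000 − 360,000) = 740,000 × 680,000 − 98,000 × 360,000 = 467,920,000,000, so EBIT = 467,920,000,000 ÷ 320,000 = 1,462,250.00.

$1,462,250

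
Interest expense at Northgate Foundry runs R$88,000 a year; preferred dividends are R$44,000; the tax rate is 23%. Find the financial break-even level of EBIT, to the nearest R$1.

R$145,143

Preferred dividends are paid after tax, so their pre-tax equivalent is R$44,000 ÷ (1 − 0.23) = R$57,142.86.
EPS = 0 when EBIT covers interest plus the pre-tax preferred burden: R$88,000 + R$57,142.86 = R$145,142.86.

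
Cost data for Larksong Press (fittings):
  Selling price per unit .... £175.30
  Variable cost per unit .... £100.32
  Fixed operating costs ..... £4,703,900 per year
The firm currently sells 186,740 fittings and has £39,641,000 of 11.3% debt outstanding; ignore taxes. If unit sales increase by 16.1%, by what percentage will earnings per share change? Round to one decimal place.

Contribution at this volume is 186,740 × £74.98 = £14,001,765.20.
Subtracting fixed costs: EBIT = £14,001,765.20 − £4,703,900 = £9,297,865.20.
After interest of £4,479,433.00, pre-tax earnings = £4,818,432.20.
DCL = total CM / (EBIT − I) = £14,001,765.20 / £4,818,432.20 = 2.9059.
%ΔEPS = DCL × %ΔSales = 2.9059 × +16.1% = +46.8%.

+46.8%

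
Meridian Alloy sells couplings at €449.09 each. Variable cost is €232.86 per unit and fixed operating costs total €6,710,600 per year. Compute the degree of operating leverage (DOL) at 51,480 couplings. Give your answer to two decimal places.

At 51,480 units, contribution = 51,480 × €216.23 = €11,131,520.40.
EBIT = €11,131,520.40 − €6,710,600 = €4,420,920.40.
Degree of operating leverage = €11,131,520.40 / €4,420,920.40 = 2.5179.

2.52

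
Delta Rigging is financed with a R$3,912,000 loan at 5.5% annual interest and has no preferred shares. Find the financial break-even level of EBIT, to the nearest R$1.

Annual interest = 5.5% × R$3,912,000 = R$215,160.00.
Without preferred stock the financial break-even is simply EBIT = interest = R$215,160.00.

R$215,160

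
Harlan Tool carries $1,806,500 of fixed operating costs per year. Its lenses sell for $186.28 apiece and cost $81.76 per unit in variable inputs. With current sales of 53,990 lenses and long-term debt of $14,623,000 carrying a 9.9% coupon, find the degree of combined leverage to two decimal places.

2.36

Total contribution margin = 53,990 × $104.52 = $5,643,034.80.
Operating income = contribution − fixed costs = $5,643,034.80 − $1,806,500 = $3,836,534.80. Interest = $1,447,677.00, so EBIT − I = $2,388,857.80.
Degree of total leverage = total CM / (EBIT − interest) = $5,643,034.80 / $2,388,857.80 = 2.3622.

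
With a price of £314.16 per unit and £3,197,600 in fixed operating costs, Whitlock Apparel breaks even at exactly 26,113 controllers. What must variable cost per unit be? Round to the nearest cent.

£191.71

Contribution per unit must be FC / Q = £3,197,600 / 26,113 = £122.4524.
Variable cost per unit = £314.16 − £122.4524 = £191.71.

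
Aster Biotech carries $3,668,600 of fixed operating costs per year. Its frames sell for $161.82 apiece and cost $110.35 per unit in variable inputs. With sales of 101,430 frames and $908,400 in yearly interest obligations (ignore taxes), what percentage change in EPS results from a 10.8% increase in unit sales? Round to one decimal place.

At 101,430 units, contribution = 101,430 × $51.47 = $5,220,602.10.
Operating income = contribution − fixed costs = $5,220,602.10 − $3,668,600 = $1,552,002.10.
Interest = $908,400.00, so EBIT − I = $643,602.10.
DCL = total CM / (EBIT − I) = $5,220,602.10 / $643,602.10 = 8.1115.
%ΔEPS = DCL × %ΔSales = 8.1115 × +10.8% = +87.6%.

+87.6%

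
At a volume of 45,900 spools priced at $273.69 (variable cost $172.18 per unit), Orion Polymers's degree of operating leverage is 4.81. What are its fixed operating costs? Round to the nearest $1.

Total contribution margin = 45,900 × $101.51 = $4,659,309.00.
Since DOL = CM ÷ EBIT, EBIT = $4,659,309.00 ÷ 4.81 = $968,671.31.
And FC = contribution − EBIT = $4,659,309.00 − $968,671.31 = $3,690,638.

$3,690,638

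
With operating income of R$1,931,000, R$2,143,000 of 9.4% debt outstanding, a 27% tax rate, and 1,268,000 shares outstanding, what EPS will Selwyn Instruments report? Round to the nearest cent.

R$1.00

Interest = R$201,442.00, so EBT = R$1,931,000 − R$201,442.00 = R$1,729,558.00.
Net income = R$1,729,558.00 × (1 − 0.27) = R$1,262,577.34.
Per share: R$1,262,577.34 / 1,268,000 shares = R$1.00.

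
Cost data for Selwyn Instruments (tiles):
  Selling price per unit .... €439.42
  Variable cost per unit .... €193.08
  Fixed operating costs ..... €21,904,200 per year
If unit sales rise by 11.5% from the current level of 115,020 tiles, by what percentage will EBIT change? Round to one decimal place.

+50.7%

At 115,020 units, contribution = 115,020 × €246.34 = €28,334,026.80.
EBIT = €28,334,026.80 − €21,904,200 = €6,429,826.80.
Degree of operating leverage = €28,334,026.80 / €6,429,826.80 = 4.4067.
So EBIT moves 4.4067 × (+11.5%) = +50.7%.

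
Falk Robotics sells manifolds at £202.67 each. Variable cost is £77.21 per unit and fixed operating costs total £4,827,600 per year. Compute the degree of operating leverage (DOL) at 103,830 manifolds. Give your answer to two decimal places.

Contribution at this volume is 103,830 × £125.46 = £13,026,511.80.
Subtracting fixed costs: EBIT = £13,026,511.80 − £4,827,600 = £8,198,911.80.
Degree of operating leverage = £13,026,511.80 / £8,198,911.80 = 1.5888.

1.59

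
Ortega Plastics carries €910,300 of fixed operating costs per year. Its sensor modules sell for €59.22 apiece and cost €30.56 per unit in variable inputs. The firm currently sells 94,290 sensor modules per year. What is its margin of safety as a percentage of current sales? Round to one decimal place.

66.3%

Unit CM = price − variable cost = €59.22 − €30.56 = €28.66. Break-even units = €910,300 ÷ €28.66 = 31,762.04; break-even revenue = 31,762.04 × €59.22 = €1,880,947.87.
Current sales = 94,290 × €59.22 = €5,583,853.80.
Margin of safety = (€5,583,853.80 − €1,880,947.87) ÷ €5,583,853.80 = 66.3%.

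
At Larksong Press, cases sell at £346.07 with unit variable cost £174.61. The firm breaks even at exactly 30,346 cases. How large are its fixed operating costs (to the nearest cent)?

£5,203,125.16

Each unit contributes £346.07 − £174.61 = £171.46.
Since BE = FC / CM, FC = 30,346 × £171.46 = £5,203,125.16.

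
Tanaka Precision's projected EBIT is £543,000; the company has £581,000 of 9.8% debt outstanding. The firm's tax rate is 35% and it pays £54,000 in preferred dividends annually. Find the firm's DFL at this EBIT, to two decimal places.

1.35

Interest = £56,938.00.
Preferred dividends grossed up pre-tax: £54,000 / (1 − 0.35) = £83,076.92.
DFL = EBIT ÷ [EBIT − I − D_p/(1−t)] = £543,000 ÷ [£543,000 − £56,938.00 − £83,076.92] = £543,000 ÷ £402,985.08 = 1.3474.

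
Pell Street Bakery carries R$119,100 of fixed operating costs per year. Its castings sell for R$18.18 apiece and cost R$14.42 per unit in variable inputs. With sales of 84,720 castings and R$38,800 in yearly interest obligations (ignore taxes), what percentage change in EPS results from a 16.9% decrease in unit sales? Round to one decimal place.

Total contribution margin = 84,720 × R$3.76 = R$318,547.20.
Subtracting fixed costs: EBIT = R$318,547.20 − R$119,100 = R$199,447.20.
After interest of R$38,800.00, pre-tax earnings = R$160,647.20.
DCL = total CM / (EBIT − I) = R$318,547.20 / R$160,647.20 = 1.9829.
%ΔEPS = DCL × %ΔSales = 1.9829 × -16.9% = -33.5%.

-33.5%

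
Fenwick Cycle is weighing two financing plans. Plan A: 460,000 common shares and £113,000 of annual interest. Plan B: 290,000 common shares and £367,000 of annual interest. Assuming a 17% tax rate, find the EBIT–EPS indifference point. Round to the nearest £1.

£800,294

At indifference, (EBIT − 113,000)(1 − t)/460,000 = (EBIT − 367,000)(1 − t)/290,000.
The (1 − t) factor cancels: (EBIT − 113,000) × 290,000 = (EBIT − 367,000) × 460,000.
Solving, EBIT = (367,000·460,000 − 113,000·290,000) / (460,000 − 290,000) = 136,050,000,000 / 170,000 = 800,294.12.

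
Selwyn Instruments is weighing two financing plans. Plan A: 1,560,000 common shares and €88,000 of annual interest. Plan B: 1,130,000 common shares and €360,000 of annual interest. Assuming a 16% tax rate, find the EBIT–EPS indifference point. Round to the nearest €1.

Set EPS_A = EPS_B: (EBIT − €88,000)(1 − 0.16) ÷ 1,560,000 = (EBIT − €360,000)(1 − 0.16) ÷ 1,130,000.
The (1 − t) factor cancels: (EBIT − 88,000) × 1,130,000 = (EBIT − 360,000) × 1,560,000.
Solving, EBIT = (360,000·1,560,000 − 88,000·1,130,000) / (1,560,000 − 1,130,000) = 462,160,000,000 / 430,000 = 1,074,790.70.

€1,074,791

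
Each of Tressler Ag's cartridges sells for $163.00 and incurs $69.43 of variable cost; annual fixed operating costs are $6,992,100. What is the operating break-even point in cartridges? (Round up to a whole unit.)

Contribution margin per unit = $163.00 − $69.43 = $93.57.
Break-even volume = fixed costs ÷ CM per unit = $6,992,100 ÷ $93.57 = 74,725.87, so 74,726 cartridges.

74,726 cartridges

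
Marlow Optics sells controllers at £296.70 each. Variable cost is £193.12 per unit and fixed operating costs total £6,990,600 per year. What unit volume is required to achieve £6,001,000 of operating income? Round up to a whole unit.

125,426 controllers

Contribution margin per unit = £296.70 − £193.12 = £103.58.
Required volume = (fixed costs + target profit) ÷ CM = (£6,990,600 + £6,001,000) ÷ £103.58 = 125,425.76, so 125,426 controllers.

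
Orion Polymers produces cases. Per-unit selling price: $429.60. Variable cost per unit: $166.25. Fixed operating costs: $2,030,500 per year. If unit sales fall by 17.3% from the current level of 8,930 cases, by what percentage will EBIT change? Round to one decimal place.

-126.7%

At 8,930 units, contribution = 8,930 × $263.35 = $2,351,715.50.
Subtracting fixed costs: EBIT = $2,351,715.50 − $2,030,500 = $321,215.50.
Degree of operating leverage = $2,351,715.50 / $321,215.50 = 7.3213.
So EBIT moves 7.3213 × (-17.3%) = -126.7%.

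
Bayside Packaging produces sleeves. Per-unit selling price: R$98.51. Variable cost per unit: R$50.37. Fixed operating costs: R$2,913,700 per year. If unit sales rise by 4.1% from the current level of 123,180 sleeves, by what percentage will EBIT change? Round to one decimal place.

Contribution at this volume is 123,180 × R$48.14 = R$5,929,885.20.
EBIT = R$5,929,885.20 − R$2,913,700 = R$3,016,185.20.
Degree of operating leverage = R$5,929,885.20 / R$3,016,185.20 = 1.9660.
%ΔEBIT = DOL × %ΔSales = 1.9660 × +4.1% = +8.1%.

+8.1%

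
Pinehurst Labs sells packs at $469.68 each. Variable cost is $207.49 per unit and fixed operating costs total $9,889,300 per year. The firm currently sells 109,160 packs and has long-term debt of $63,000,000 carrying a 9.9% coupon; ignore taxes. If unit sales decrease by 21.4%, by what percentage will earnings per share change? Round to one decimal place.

-49.0%

Contribution at this volume is 109,160 × $262.19 = $28,620,660.40.
Operating income = contribution − fixed costs = $28,620,660.40 − $9,889,300 = $18,731,360.40.
Interest = $6,237,000.00, so EBIT − I = $12,494,360.40.
DCL = total CM / (EBIT − I) = $28,620,660.40 / $12,494,360.40 = 2.2907.
EPS therefore changes by 2.2907 × (-21.4%) = -49.0%.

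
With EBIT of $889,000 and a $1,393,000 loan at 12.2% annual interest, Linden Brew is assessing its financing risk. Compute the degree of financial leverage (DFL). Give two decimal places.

1.24

Interest = $169,946.00.
Degree of financial leverage = EBIT / (EBIT − interest) = $889,000 / $719,054.00 = 1.2363.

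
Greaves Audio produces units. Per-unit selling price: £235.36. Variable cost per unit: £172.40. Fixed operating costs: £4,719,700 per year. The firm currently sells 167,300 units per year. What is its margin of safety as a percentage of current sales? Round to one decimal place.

55.2%

Contribution margin per unit = £235.36 − £172.40 = £62.96. Break-even units = £4,719,700 ÷ £62.96 = 74,963.47; break-even revenue = 74,963.47 × £235.36 = £17,643,402.03.
Current sales = 167,300 × £235.36 = £39,375,728.00.
Margin of safety = (£39,375,728.00 − £17,643,402.03) ÷ £39,375,728.00 = 55.2%.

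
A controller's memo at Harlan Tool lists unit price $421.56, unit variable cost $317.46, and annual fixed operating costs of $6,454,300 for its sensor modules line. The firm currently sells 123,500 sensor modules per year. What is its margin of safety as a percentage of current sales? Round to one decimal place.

Contribution margin per unit = $421.56 − $317.46 = $104.10. Break-even units = $6,454,300 ÷ $104.10 = 62,000.96; break-even revenue = 62,000.96 × $421.56 = $26,137,124.96.
Actual sales revenue = 123,500 × $421.56 = $52,062,660.00.
Margin of safety = ($52,062,660.00 − $26,137,124.96) ÷ $52,062,660.00 = 49.8%.

49.8%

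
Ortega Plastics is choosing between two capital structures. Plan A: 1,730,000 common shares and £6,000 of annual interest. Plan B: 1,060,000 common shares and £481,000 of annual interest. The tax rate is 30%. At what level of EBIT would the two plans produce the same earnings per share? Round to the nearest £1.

At indifference, (EBIT − 6,000)(1 − t)/1,730,000 = (EBIT − 481,000)(1 − t)/1,060,000.
The (1 − t) factor cancels: (EBIT − 6,000) × 1,060,000 = (EBIT − 481,000) × 1,730,000.
Solving, EBIT = (481,000·1,730,000 − 6,000·1,060,000) / (1,730,000 − 1,060,000) = 825,770,000,000 / 670,000 = 1,232,492.54.

£1,232,493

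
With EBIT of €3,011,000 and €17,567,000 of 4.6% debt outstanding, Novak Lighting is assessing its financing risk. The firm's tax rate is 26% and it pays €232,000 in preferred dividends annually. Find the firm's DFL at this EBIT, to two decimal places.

Annual interest charges come to €808,082.00.
Pre-tax preferred-dividend burden = €232,000 ÷ (1 − 0.26) = €313,513.51.
DFL = EBIT ÷ [EBIT − I − D_p/(1−t)] = €3,011,000 ÷ [€3,011,000 − €808,082.00 − €313,513.51] = €3,011,000 ÷ €1,889,404.49 = 1.5936.

1.59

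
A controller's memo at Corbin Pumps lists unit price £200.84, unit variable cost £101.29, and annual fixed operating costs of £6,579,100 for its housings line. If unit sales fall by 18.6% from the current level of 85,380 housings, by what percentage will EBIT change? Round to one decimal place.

Total contribution margin = 85,380 × £99.55 = £8,499,579.00.
EBIT = £8,499,579.00 − £6,579,100 = £1,920,479.00.
DOL = contribution ÷ EBIT = £8,499,579.00 ÷ £1,920,479.00 = 4.4258.
So EBIT moves 4.4258 × (-18.6%) = -82.3%.

-82.3%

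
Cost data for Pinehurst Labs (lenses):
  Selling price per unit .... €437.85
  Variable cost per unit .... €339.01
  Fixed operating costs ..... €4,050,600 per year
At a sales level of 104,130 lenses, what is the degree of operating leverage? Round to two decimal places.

Total contribution margin = 104,130 × €98.84 = €10,292,209.20.
Operating income = contribution − fixed costs = €10,292,209.20 − €4,050,600 = €6,241,609.20.
DOL = contribution ÷ EBIT = €10,292,209.20 ÷ €6,241,609.20 = 1.6490.

1.65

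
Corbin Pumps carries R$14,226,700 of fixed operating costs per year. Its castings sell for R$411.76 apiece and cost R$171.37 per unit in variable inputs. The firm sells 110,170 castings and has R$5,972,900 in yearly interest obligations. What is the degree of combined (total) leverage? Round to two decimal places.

Total contribution margin = 110,170 × R$240.39 = R$26,483,766.30.
Subtracting fixed costs: EBIT = R$26,483,766.30 − R$14,226,700 = R$12,257,066.30. Interest = R$5,972,900.00, so EBIT − I = R$6,284,166.30.
DCL = contribution ÷ (EBIT − I) = R$26,483,766.30 ÷ R$6,284,166.30 = 4.2144.

4.21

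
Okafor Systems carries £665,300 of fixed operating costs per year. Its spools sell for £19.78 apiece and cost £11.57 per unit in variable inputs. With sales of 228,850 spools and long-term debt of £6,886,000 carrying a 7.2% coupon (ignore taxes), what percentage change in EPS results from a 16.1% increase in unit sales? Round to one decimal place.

+42.1%

Contribution at this volume is 228,850 × £8.21 = £1,878,858.50.
EBIT = £1,878,858.50 − £665,300 = £1,213,558.50.
After interest of £495,792.00, pre-tax earnings = £717,766.50.
DCL = total CM / (EBIT − I) = £1,878,858.50 / £717,766.50 = 2.6176.
%ΔEPS = DCL × %ΔSales = 2.6176 × +16.1% = +42.1%.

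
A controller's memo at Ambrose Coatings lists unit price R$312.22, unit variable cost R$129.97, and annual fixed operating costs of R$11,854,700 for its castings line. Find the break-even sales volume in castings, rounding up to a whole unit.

Each unit contributes R$312.22 − R$129.97 = R$182.25.
Break-even Q = R$11,854,700 / R$182.25 = 65,046.36 → 65,047 castings.

65,047 castings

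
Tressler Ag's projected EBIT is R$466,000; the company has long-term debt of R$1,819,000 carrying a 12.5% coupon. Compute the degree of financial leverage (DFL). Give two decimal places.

1.95

Interest = R$227,375.00.
DFL = EBIT ÷ (EBIT − I) = R$466,000 ÷ (R$466,000 − R$227,375.00) = R$466,000 ÷ R$238,625.00 = 1.9529.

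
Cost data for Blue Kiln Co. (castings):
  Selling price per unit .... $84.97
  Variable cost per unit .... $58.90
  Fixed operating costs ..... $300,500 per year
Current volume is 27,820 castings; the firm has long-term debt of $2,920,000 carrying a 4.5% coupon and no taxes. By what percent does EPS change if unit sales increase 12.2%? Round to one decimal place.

+30.2%

Contribution at this volume is 27,820 × $26.07 = $725,267.40.
EBIT = $725,267.40 − $300,500 = $424,767.40.
After interest of $131,400.00, pre-tax earnings = $293,367.40.
Degree of combined leverage = contribution ÷ (EBIT − I) = $725,267.40 ÷ $293,367.40 = 2.4722.
%ΔEPS = DCL × %ΔSales = 2.4722 × +12.2% = +30.2%.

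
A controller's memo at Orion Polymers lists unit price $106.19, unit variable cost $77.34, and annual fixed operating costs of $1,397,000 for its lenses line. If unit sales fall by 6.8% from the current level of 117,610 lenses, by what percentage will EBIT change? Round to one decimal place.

Total contribution margin = 117,610 × $28.85 = $3,393,048.50.
Subtracting fixed costs: EBIT = $3,393,048.50 − $1,397,000 = $1,996,048.50.
Degree of operating leverage = $3,393,048.50 / $1,996,048.50 = 1.6999.
So EBIT moves 1.6999 × (-6.8%) = -11.6%.

-11.6%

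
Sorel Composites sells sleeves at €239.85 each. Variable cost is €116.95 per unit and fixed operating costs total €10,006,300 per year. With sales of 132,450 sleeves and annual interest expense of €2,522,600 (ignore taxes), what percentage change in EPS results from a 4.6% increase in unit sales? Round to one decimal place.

+20.0%

Total contribution margin = 132,450 × €122.90 = €16,278,105.00.
EBIT = €16,278,105.00 − €10,006,300 = €6,271,805.00.
After interest of €2,522,600.00, pre-tax earnings = €3,749,205.00.
Degree of combined leverage = contribution ÷ (EBIT − I) = €16,278,105.00 ÷ €3,749,205.00 = 4.3417.
EPS therefore changes by 4.3417 × (+4.6%) = +20.0%.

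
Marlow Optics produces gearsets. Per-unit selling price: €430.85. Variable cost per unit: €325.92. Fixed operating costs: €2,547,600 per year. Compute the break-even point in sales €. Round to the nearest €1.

Contribution margin per unit = €430.85 − €325.92 = €104.93, a CM ratio of €104.93 ÷ €430.85 = 0.2435.
Break-even sales = FC ÷ CM ratio = €2,547,600 × €430.85 / €104.93 = €10,460,626.

€10,460,626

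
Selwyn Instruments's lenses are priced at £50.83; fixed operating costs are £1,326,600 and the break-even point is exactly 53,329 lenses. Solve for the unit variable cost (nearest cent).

At break-even, FC = Q × (P − VC), so P − VC = £1,326,600 ÷ 53,329 = £24.8758.
Variable cost per unit = £50.83 − £24.8758 = £25.95.

£25.95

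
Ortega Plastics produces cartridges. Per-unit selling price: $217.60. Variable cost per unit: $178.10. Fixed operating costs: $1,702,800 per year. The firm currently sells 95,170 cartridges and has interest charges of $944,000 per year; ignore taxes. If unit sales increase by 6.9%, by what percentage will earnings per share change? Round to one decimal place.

+23.3%

Contribution at this volume is 95,170 × $39.50 = $3,759,215.00.
EBIT = $3,759,215.00 − $1,702,800 = $2,056,415.00.
After interest of $944,000.00, pre-tax earnings = $1,112,415.00.
DCL = total CM / (EBIT − I) = $3,759,215.00 / $1,112,415.00 = 3.3793.
EPS therefore changes by 3.3793 × (+6.9%) = +23.3%.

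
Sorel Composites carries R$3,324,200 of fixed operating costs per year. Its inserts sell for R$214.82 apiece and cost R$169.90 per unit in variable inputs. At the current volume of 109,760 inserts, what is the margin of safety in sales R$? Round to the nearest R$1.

R$7,681,389

Unit CM = price − variable cost = R$214.82 − R$169.90 = R$44.92. Break-even units = R$3,324,200 ÷ R$44.92 = 74,002.67; break-even revenue = 74,002.67 × R$214.82 = R$15,897,253.87.
Actual sales revenue = 109,760 × R$214.82 = R$23,578,643.20.
Margin of safety = R$23,578,643.20 − R$15,897,253.87 = R$7,681,389.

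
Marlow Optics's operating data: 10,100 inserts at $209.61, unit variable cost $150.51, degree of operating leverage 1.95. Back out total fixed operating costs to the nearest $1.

Total contribution margin = 10,100 × $59.10 = $596,910.00.
DOL = contribution / EBIT, so EBIT = $596,910.00 / 1.95 = $306,107.69.
And FC = contribution − EBIT = $596,910.00 − $306,107.69 = $290,802.

$290,802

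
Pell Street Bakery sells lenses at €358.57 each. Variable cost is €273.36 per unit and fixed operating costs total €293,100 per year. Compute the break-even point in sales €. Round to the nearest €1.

Contribution margin per unit = €358.57 − €273.36 = €85.21, a CM ratio of €85.21 ÷ €358.57 = 0.2376.
Break-even revenue = fixed costs × price ÷ CM = €293,100 × €358.57 ÷ €85.21 = €1,233,387.

€1,233,387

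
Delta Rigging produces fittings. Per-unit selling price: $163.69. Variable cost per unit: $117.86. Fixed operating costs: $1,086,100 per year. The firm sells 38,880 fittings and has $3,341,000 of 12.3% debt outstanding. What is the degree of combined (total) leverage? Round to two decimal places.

6.26

At 38,880 units, contribution = 38,880 × $45.83 = $1,781,870.40.
Subtracting fixed costs: EBIT = $1,781,870.40 − $1,086,100 = $695,770.40. Interest = $410,943.00.
DOL = $1,781,870.40 ÷ $695,770.40 = 2.5610; DFL = $695,770.40 ÷ $284,827.40 = 2.4428.
DCL = DOL × DFL = 2.5610 × 2.4428 = 6.2560.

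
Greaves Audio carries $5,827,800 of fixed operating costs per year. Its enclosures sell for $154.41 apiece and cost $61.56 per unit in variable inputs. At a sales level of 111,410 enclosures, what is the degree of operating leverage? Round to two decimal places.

2.29

Contribution at this volume is 111,410 × $92.85 = $10,344,418.50.
Operating income = contribution − fixed costs = $10,344,418.50 − $5,827,800 = $4,516,618.50.
DOL = contribution ÷ EBIT = $10,344,418.50 ÷ $4,516,618.50 = 2.2903.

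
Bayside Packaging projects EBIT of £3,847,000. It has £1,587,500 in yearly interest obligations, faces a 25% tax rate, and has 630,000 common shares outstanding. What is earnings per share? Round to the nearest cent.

Pre-tax income = £3,847,000 − £1,587,500.00 = £2,259,500.00.
After tax at 25%: net income = £2,259,500.00 × 0.75 = £1,694,625.00.
Per share: £1,694,625.00 / 630,000 shares = £2.69.

£2.69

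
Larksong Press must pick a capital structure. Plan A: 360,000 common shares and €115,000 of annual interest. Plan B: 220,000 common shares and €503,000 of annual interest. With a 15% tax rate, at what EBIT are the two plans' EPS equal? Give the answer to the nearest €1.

Set EPS_A = EPS_B: (EBIT − €115,000)(1 − 0.15) ÷ 360,000 = (EBIT − €503,000)(1 − 0.15) ÷ 220,000.
The (1 − t) factor cancels: (EBIT − 115,000) × 220,000 = (EBIT − 503,000) × 360,000.
Solving, EBIT = (503,000·360,000 − 115,000·220,000) / (360,000 − 220,000) = 155,780,000,000 / 140,000 = 1,112,714.29.

€1,112,714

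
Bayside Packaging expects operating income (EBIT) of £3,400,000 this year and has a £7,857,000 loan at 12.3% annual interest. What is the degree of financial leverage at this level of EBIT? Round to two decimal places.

Interest = £966,411.00.
Degree of financial leverage = EBIT / (EBIT − interest) = £3,400,000 / £2,433,589.00 = 1.3971.

1.40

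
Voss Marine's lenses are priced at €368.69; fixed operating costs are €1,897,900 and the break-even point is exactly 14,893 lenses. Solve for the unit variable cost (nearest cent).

€241.25

Contribution per unit must be FC / Q = €1,897,900 / 14,893 = €127.4357.
Variable cost per unit = €368.69 − €127.4357 = €241.25.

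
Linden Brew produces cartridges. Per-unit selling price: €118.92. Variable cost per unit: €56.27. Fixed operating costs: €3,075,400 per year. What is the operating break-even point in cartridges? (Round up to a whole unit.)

Contribution margin per unit = €118.92 − €56.27 = €62.65.
Units to break even: €3,075,400 ÷ €62.65 = 49,088.59, rounded up to 49,089.

49,089 cartridges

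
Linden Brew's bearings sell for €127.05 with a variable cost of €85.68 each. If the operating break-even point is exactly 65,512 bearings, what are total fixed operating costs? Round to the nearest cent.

Each unit contributes €127.05 − €85.68 = €41.37.
Since BE = FC / CM, FC = 65,512 × €41.37 = €2,710,231.44.

€2,710,231.44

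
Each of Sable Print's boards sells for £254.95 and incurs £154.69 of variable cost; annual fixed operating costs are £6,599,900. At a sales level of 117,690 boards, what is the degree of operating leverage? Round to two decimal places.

Contribution at this volume is 117,690 × £100.26 = £11,799,599.40.
Subtracting fixed costs: EBIT = £11,799,599.40 − £6,599,900 = £5,199,699.40.
Degree of operating leverage = £11,799,599.40 / £5,199,699.40 = 2.2693.

2.27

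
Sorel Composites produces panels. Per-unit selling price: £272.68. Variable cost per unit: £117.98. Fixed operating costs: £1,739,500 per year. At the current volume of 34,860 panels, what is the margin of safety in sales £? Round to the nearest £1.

Unit CM = price − variable cost = £272.68 − £117.98 = £154.70. Break-even units = £1,739,500 ÷ £154.70 = 11,244.34; break-even revenue = 11,244.34 × £272.68 = £3,066,107.69.
Actual sales revenue = 34,860 × £272.68 = £9,505,624.80.
Margin of safety = £9,505,624.80 − £3,066,107.69 = £6,439,517.

£6,439,517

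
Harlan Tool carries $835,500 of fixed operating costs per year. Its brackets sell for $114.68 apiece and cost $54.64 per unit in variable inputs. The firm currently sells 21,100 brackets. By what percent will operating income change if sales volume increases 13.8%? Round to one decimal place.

+40.5%

Total contribution margin = 21,100 × $60.04 = $1,266,844.00.
Operating income = contribution − fixed costs = $1,266,844.00 − $835,500 = $431,344.00.
Degree of operating leverage = $1,266,844.00 / $431,344.00 = 2.9370.
So EBIT moves 2.9370 × (+13.8%) = +40.5%.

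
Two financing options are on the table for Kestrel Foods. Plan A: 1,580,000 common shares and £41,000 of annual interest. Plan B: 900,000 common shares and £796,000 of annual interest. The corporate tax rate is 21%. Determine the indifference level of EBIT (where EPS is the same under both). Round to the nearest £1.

At indifference, (EBIT − 41,000)(1 − t)/1,580,000 = (EBIT − 796,000)(1 − t)/900,000.
Cancelling (1 − t) and cross-multiplying: 900,000·(EBIT − 41,000) = 1,580,000·(EBIT − 796,000).
Solving, EBIT = (796,000·1,580,000 − 41,000·900,000) / (1,580,000 − 900,000) = 1,220,780,000,000 / 680,000 = 1,795,264.71.

£1,795,265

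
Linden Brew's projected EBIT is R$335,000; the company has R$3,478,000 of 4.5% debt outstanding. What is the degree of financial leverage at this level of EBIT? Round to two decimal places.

1.88

Annual interest charges come to R$156,510.00.
Degree of financial leverage = EBIT / (EBIT − interest) = R$335,000 / R$178,490.00 = 1.8769.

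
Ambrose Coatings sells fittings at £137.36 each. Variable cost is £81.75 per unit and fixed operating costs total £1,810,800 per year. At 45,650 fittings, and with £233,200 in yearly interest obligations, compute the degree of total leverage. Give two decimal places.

5.13

Contribution at this volume is 45,650 × £55.61 = £2,538,596.50.
Subtracting fixed costs: EBIT = £2,538,596.50 − £1,810,800 = £727,796.50. Interest = £233,200.00, so EBIT − I = £494,596.50.
DCL = contribution ÷ (EBIT − I) = £2,538,596.50 ÷ £494,596.50 = 5.1327.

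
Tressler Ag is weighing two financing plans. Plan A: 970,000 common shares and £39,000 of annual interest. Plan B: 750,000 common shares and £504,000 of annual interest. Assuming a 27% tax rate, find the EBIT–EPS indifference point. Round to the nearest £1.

Set EPS_A = EPS_B: (EBIT − £39,000)(1 − 0.27) ÷ 970,000 = (EBIT − £504,000)(1 − 0.27) ÷ 750,000.
The (1 − t) factor cancels: (EBIT − 39,000) × 750,000 = (EBIT − 504,000) × 970,000.
EBIT × (970,000 − 750,000) = 504,000 × 970,000 − 39,000 × 750,000 = 459,630,000,000, so EBIT = 459,630,000,000 ÷ 220,000 = 2,089,227.27.

£2,089,227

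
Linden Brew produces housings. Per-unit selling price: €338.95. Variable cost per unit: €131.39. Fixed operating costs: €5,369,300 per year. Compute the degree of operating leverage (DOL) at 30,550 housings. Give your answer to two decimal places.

Contribution at this volume is 30,550 × €207.56 = €6,340,958.00.
Subtracting fixed costs: EBIT = €6,340,958.00 − €5,369,300 = €971,658.00.
So DOL = total CM / EBIT = €6,340,958.00 / €971,658.00 = 6.5259.

6.53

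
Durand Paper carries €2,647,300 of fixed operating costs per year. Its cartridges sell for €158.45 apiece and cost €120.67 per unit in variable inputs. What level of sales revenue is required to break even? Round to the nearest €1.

€11,102,824

Contribution margin per unit = €158.45 − €120.67 = €37.78, a CM ratio of €37.78 ÷ €158.45 = 0.2384.
Break-even revenue = fixed costs × price ÷ CM = €2,647,300 × €158.45 ÷ €37.78 = €11,102,824.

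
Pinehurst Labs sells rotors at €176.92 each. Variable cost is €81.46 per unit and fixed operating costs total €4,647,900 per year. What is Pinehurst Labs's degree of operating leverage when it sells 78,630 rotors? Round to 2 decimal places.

2.63

Total contribution margin = 78,630 × €95.46 = €7,506,019.80.
EBIT = €7,506,019.80 − €4,647,900 = €2,858,119.80.
Degree of operating leverage = €7,506,019.80 / €2,858,119.80 = 2.6262.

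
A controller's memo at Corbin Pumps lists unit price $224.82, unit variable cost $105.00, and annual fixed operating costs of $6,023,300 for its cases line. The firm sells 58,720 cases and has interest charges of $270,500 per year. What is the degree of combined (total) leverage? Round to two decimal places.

9.48

At 58,720 units, contribution = 58,720 × $119.82 = $7,035,830.40.
EBIT = $7,035,830.40 − $6,023,300 = $1,012,530.40. Interest = $270,500.00, so EBIT − I = $742,030.40.
DCL = contribution ÷ (EBIT − I) = $7,035,830.40 ÷ $742,030.40 = 9.4819.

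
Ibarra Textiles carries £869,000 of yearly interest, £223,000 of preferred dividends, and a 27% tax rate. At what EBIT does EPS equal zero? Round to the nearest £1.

£1,174,479

Preferred dividends are paid after tax, so their pre-tax equivalent is £223,000 ÷ (1 − 0.27) = £305,479.45.
Financial break-even EBIT = interest + D_p ÷ (1 − t) = £869,000 + £305,479.45 = £1,174,479.45.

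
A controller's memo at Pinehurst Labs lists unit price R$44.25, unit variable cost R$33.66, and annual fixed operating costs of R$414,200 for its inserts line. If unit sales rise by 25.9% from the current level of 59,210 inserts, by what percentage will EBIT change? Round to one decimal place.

+76.3%

Total contribution margin = 59,210 × R$10.59 = R$627,033.90.
Subtracting fixed costs: EBIT = R$627,033.90 − R$414,200 = R$212,833.90.
DOL = contribution ÷ EBIT = R$627,033.90 ÷ R$212,833.90 = 2.9461.
%ΔEBIT = DOL × %ΔSales = 2.9461 × +25.9% = +76.3%.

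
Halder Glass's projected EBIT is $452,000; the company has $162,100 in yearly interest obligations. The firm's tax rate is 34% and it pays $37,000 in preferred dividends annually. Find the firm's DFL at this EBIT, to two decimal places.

Interest = $162,100.00.
Pre-tax preferred-dividend burden = $37,000 ÷ (1 − 0.34) = $56,060.61.
DFL = EBIT ÷ [EBIT − I − D_p/(1−t)] = $452,000 ÷ [$452,000 − $162,100.00 − $56,060.61] = $452,000 ÷ $233,839.39 = 1.9330.

1.93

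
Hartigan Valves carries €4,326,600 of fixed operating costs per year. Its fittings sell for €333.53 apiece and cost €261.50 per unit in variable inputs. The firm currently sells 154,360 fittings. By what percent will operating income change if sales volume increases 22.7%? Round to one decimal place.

At 154,360 units, contribution = 154,360 × €72.03 = €11,118,550.80.
Operating income = contribution − fixed costs = €11,118,550.80 − €4,326,600 = €6,791,950.80.
Degree of operating leverage = €11,118,550.80 / €6,791,950.80 = 1.6370.
%ΔEBIT = DOL × %ΔSales = 1.6370 × +22.7% = +37.2%.

+37.2%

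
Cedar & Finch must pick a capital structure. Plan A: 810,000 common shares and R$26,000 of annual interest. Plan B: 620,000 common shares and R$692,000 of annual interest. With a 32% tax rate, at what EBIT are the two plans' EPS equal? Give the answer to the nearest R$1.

R$2,865,263

At indifference, (EBIT − 26,000)(1 − t)/810,000 = (EBIT − 692,000)(1 − t)/620,000.
The (1 − t) factor cancels: (EBIT − 26,000) × 620,000 = (EBIT − 692,000) × 810,000.
EBIT × (810,000 − 620,000) = 692,000 × 810,000 − 26,000 × 620,000 = 544,400,000,000, so EBIT = 544,400,000,000 ÷ 190,000 = 2,865,263.16.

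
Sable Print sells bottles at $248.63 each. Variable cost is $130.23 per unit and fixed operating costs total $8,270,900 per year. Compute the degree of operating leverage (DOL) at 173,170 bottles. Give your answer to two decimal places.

At 173,170 units, contribution = 173,170 × $118.40 = $20,503,328.00.
Subtracting fixed costs: EBIT = $20,503,328.00 − $8,270,900 = $12,232,428.00.
Degree of operating leverage = $20,503,328.00 / $12,232,428.00 = 1.6761.

1.68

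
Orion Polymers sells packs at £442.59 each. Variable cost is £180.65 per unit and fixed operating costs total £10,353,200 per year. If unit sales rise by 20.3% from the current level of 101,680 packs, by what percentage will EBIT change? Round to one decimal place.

+33.2%

Contribution at this volume is 101,680 × £261.94 = £26,634,059.20.
Subtracting fixed costs: EBIT = £26,634,059.20 − £10,353,200 = £16,280,859.20.
DOL = contribution ÷ EBIT = £26,634,059.20 ÷ £16,280,859.20 = 1.6359.
Operating income changes by 1.6359 × +20.3% = +33.2%.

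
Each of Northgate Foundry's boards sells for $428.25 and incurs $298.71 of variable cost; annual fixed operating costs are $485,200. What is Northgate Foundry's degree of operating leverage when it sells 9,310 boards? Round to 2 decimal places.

1.67

At 9,310 units, contribution = 9,310 × $129.54 = $1,206,017.40.
EBIT = $1,206,017.40 − $485,200 = $720,817.40.
DOL = contribution ÷ EBIT = $1,206,017.40 ÷ $720,817.40 = 1.6731.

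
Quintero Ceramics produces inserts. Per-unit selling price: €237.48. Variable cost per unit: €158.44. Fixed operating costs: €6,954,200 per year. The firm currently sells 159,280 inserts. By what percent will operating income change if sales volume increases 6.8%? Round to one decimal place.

Contribution at this volume is 159,280 × €79.04 = €12,589,491.20.
Subtracting fixed costs: EBIT = €12,589,491.20 − €6,954,200 = €5,635,291.20.
DOL = contribution ÷ EBIT = €12,589,491.20 ÷ €5,635,291.20 = 2.2340.
So EBIT moves 2.2340 × (+6.8%) = +15.2%.

+15.2%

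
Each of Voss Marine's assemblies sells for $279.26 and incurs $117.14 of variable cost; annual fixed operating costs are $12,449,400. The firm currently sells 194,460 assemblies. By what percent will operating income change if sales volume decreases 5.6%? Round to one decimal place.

Total contribution margin = 194,460 × $162.12 = $31,525,855.20.
Subtracting fixed costs: EBIT = $31,525,855.20 − $12,449,400 = $19,076,455.20.
DOL = contribution ÷ EBIT = $31,525,855.20 ÷ $19,076,455.20 = 1.6526.
%ΔEBIT = DOL × %ΔSales = 1.6526 × -5.6% = -9.3%.

-9.3%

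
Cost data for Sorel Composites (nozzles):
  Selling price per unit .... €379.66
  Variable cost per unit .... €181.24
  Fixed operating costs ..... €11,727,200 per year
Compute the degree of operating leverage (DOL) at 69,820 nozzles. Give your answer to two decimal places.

Contribution at this volume is 69,820 × €198.42 = €13,853,684.40.
Operating income = contribution − fixed costs = €13,853,684.40 − €11,727,200 = €2,126,484.40.
So DOL = total CM / EBIT = €13,853,684.40 / €2,126,484.40 = 6.5148.

6.51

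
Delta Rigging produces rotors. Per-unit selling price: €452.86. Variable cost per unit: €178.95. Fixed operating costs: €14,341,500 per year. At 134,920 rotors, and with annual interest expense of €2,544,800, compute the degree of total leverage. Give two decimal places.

Contribution at this volume is 134,920 × €273.91 = €36,955,937.20.
Subtracting fixed costs: EBIT = €36,955,937.20 − €14,341,500 = €22,614,437.20. Interest = €2,544,800.00, so EBIT − I = €20,069,637.20.
DCL = contribution ÷ (EBIT − I) = €36,955,937.20 ÷ €20,069,637.20 = 1.8414.

1.84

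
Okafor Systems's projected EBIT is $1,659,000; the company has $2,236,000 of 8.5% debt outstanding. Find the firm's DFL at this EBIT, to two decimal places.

1.13

Interest = $190,060.00.
DFL = EBIT ÷ (EBIT − I) = $1,659,000 ÷ ($1,659,000 − $190,060.00) = $1,659,000 ÷ $1,468,940.00 = 1.1294.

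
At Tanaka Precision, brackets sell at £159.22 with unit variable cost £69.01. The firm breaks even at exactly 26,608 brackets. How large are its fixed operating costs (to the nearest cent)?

Each unit contributes £159.22 − £69.01 = £90.21.
Fixed costs = break-even units × CM = 26,608 × £90.21 = £2,400,307.68.

£2,400,307.68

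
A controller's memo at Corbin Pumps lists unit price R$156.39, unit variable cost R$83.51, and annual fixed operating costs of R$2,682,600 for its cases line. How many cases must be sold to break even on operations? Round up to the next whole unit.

36,809 cases

Unit CM = price − variable cost = R$156.39 − R$83.51 = R$72.88.
Break-even volume = fixed costs ÷ CM per unit = R$2,682,600 ÷ R$72.88 = 36,808.45, so 36,809 cases.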